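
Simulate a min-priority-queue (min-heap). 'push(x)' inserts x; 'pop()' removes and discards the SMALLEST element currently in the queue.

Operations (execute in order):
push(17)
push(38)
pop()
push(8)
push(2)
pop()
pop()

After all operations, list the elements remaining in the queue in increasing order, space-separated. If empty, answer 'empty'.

push(17): heap contents = [17]
push(38): heap contents = [17, 38]
pop() → 17: heap contents = [38]
push(8): heap contents = [8, 38]
push(2): heap contents = [2, 8, 38]
pop() → 2: heap contents = [8, 38]
pop() → 8: heap contents = [38]

Answer: 38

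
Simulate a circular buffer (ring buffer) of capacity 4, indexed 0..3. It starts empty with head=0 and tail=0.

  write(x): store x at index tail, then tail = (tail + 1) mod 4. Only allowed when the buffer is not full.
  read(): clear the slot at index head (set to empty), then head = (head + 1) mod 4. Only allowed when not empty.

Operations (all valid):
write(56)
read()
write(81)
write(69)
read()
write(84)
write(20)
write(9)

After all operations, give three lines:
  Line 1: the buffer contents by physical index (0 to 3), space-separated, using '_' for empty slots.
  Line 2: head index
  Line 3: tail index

write(56): buf=[56 _ _ _], head=0, tail=1, size=1
read(): buf=[_ _ _ _], head=1, tail=1, size=0
write(81): buf=[_ 81 _ _], head=1, tail=2, size=1
write(69): buf=[_ 81 69 _], head=1, tail=3, size=2
read(): buf=[_ _ 69 _], head=2, tail=3, size=1
write(84): buf=[_ _ 69 84], head=2, tail=0, size=2
write(20): buf=[20 _ 69 84], head=2, tail=1, size=3
write(9): buf=[20 9 69 84], head=2, tail=2, size=4

Answer: 20 9 69 84
2
2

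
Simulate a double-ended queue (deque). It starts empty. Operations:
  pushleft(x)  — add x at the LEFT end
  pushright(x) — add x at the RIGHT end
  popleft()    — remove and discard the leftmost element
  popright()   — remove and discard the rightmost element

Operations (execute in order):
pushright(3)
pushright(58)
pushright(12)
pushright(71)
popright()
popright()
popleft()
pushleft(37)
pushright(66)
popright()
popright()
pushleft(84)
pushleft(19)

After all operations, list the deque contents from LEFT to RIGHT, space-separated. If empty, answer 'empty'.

pushright(3): [3]
pushright(58): [3, 58]
pushright(12): [3, 58, 12]
pushright(71): [3, 58, 12, 71]
popright(): [3, 58, 12]
popright(): [3, 58]
popleft(): [58]
pushleft(37): [37, 58]
pushright(66): [37, 58, 66]
popright(): [37, 58]
popright(): [37]
pushleft(84): [84, 37]
pushleft(19): [19, 84, 37]

Answer: 19 84 37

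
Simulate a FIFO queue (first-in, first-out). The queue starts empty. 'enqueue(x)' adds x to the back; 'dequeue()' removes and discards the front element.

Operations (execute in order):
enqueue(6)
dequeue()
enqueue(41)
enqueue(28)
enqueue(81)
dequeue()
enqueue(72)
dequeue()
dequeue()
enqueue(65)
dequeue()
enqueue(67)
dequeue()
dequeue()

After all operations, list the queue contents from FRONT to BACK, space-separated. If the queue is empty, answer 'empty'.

enqueue(6): [6]
dequeue(): []
enqueue(41): [41]
enqueue(28): [41, 28]
enqueue(81): [41, 28, 81]
dequeue(): [28, 81]
enqueue(72): [28, 81, 72]
dequeue(): [81, 72]
dequeue(): [72]
enqueue(65): [72, 65]
dequeue(): [65]
enqueue(67): [65, 67]
dequeue(): [67]
dequeue(): []

Answer: empty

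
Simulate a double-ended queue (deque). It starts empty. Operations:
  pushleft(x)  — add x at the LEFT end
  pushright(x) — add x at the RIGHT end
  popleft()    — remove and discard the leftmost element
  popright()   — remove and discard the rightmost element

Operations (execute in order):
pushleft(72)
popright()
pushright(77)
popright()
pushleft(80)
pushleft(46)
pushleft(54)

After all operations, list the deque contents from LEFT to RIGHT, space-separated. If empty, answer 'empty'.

pushleft(72): [72]
popright(): []
pushright(77): [77]
popright(): []
pushleft(80): [80]
pushleft(46): [46, 80]
pushleft(54): [54, 46, 80]

Answer: 54 46 80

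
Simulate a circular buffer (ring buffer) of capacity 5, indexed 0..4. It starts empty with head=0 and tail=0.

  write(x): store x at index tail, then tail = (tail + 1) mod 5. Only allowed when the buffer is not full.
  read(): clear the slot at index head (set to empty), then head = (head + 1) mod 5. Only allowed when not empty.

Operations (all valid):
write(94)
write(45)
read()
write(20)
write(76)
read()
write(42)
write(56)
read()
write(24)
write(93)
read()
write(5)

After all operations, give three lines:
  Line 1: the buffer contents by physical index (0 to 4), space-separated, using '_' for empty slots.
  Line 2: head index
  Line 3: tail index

write(94): buf=[94 _ _ _ _], head=0, tail=1, size=1
write(45): buf=[94 45 _ _ _], head=0, tail=2, size=2
read(): buf=[_ 45 _ _ _], head=1, tail=2, size=1
write(20): buf=[_ 45 20 _ _], head=1, tail=3, size=2
write(76): buf=[_ 45 20 76 _], head=1, tail=4, size=3
read(): buf=[_ _ 20 76 _], head=2, tail=4, size=2
write(42): buf=[_ _ 20 76 42], head=2, tail=0, size=3
write(56): buf=[56 _ 20 76 42], head=2, tail=1, size=4
read(): buf=[56 _ _ 76 42], head=3, tail=1, size=3
write(24): buf=[56 24 _ 76 42], head=3, tail=2, size=4
write(93): buf=[56 24 93 76 42], head=3, tail=3, size=5
read(): buf=[56 24 93 _ 42], head=4, tail=3, size=4
write(5): buf=[56 24 93 5 42], head=4, tail=4, size=5

Answer: 56 24 93 5 42
4
4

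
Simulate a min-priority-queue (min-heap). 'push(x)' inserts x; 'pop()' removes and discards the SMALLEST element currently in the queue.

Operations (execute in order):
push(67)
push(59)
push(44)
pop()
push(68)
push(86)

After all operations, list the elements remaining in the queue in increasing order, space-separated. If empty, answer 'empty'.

Answer: 59 67 68 86

Derivation:
push(67): heap contents = [67]
push(59): heap contents = [59, 67]
push(44): heap contents = [44, 59, 67]
pop() → 44: heap contents = [59, 67]
push(68): heap contents = [59, 67, 68]
push(86): heap contents = [59, 67, 68, 86]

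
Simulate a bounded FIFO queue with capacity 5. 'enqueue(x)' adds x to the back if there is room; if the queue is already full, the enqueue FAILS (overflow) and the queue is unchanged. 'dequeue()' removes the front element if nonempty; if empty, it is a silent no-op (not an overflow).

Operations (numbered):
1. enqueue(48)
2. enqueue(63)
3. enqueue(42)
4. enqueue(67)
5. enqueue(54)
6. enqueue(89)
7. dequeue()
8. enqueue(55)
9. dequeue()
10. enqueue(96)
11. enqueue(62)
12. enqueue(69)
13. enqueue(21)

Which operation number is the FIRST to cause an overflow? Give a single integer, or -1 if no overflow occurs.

Answer: 6

Derivation:
1. enqueue(48): size=1
2. enqueue(63): size=2
3. enqueue(42): size=3
4. enqueue(67): size=4
5. enqueue(54): size=5
6. enqueue(89): size=5=cap → OVERFLOW (fail)
7. dequeue(): size=4
8. enqueue(55): size=5
9. dequeue(): size=4
10. enqueue(96): size=5
11. enqueue(62): size=5=cap → OVERFLOW (fail)
12. enqueue(69): size=5=cap → OVERFLOW (fail)
13. enqueue(21): size=5=cap → OVERFLOW (fail)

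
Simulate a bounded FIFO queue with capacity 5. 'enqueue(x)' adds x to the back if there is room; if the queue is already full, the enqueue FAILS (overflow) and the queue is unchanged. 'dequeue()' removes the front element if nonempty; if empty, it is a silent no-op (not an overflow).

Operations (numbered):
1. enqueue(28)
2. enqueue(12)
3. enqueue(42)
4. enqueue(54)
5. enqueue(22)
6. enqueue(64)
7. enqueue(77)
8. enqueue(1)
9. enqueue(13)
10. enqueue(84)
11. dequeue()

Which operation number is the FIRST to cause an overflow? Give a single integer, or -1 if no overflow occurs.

Answer: 6

Derivation:
1. enqueue(28): size=1
2. enqueue(12): size=2
3. enqueue(42): size=3
4. enqueue(54): size=4
5. enqueue(22): size=5
6. enqueue(64): size=5=cap → OVERFLOW (fail)
7. enqueue(77): size=5=cap → OVERFLOW (fail)
8. enqueue(1): size=5=cap → OVERFLOW (fail)
9. enqueue(13): size=5=cap → OVERFLOW (fail)
10. enqueue(84): size=5=cap → OVERFLOW (fail)
11. dequeue(): size=4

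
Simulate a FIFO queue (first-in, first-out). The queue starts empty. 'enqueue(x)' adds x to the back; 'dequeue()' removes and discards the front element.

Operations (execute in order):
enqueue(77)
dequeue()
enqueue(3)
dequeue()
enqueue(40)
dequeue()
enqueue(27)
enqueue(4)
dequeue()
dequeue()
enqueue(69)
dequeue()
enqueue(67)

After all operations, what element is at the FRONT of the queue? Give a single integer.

enqueue(77): queue = [77]
dequeue(): queue = []
enqueue(3): queue = [3]
dequeue(): queue = []
enqueue(40): queue = [40]
dequeue(): queue = []
enqueue(27): queue = [27]
enqueue(4): queue = [27, 4]
dequeue(): queue = [4]
dequeue(): queue = []
enqueue(69): queue = [69]
dequeue(): queue = []
enqueue(67): queue = [67]

Answer: 67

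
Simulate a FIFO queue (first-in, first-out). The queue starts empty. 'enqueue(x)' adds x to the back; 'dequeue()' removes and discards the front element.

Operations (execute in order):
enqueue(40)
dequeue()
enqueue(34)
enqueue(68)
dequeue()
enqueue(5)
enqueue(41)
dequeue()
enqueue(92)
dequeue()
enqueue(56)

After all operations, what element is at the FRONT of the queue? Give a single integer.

enqueue(40): queue = [40]
dequeue(): queue = []
enqueue(34): queue = [34]
enqueue(68): queue = [34, 68]
dequeue(): queue = [68]
enqueue(5): queue = [68, 5]
enqueue(41): queue = [68, 5, 41]
dequeue(): queue = [5, 41]
enqueue(92): queue = [5, 41, 92]
dequeue(): queue = [41, 92]
enqueue(56): queue = [41, 92, 56]

Answer: 41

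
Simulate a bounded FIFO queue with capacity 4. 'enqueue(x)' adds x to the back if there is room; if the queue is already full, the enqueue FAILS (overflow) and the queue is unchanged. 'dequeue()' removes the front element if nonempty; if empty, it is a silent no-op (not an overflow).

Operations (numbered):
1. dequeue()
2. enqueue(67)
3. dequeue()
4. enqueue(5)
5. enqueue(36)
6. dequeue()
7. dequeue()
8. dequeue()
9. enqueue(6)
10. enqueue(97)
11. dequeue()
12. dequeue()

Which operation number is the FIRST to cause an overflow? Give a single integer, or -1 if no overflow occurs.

1. dequeue(): empty, no-op, size=0
2. enqueue(67): size=1
3. dequeue(): size=0
4. enqueue(5): size=1
5. enqueue(36): size=2
6. dequeue(): size=1
7. dequeue(): size=0
8. dequeue(): empty, no-op, size=0
9. enqueue(6): size=1
10. enqueue(97): size=2
11. dequeue(): size=1
12. dequeue(): size=0

Answer: -1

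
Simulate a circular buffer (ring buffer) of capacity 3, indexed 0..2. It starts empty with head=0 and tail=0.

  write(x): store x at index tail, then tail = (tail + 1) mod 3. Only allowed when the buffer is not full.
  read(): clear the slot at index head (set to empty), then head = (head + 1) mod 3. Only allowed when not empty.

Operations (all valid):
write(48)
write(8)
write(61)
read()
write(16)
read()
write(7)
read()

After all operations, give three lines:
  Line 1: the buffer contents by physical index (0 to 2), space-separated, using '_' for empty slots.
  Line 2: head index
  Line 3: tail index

write(48): buf=[48 _ _], head=0, tail=1, size=1
write(8): buf=[48 8 _], head=0, tail=2, size=2
write(61): buf=[48 8 61], head=0, tail=0, size=3
read(): buf=[_ 8 61], head=1, tail=0, size=2
write(16): buf=[16 8 61], head=1, tail=1, size=3
read(): buf=[16 _ 61], head=2, tail=1, size=2
write(7): buf=[16 7 61], head=2, tail=2, size=3
read(): buf=[16 7 _], head=0, tail=2, size=2

Answer: 16 7 _
0
2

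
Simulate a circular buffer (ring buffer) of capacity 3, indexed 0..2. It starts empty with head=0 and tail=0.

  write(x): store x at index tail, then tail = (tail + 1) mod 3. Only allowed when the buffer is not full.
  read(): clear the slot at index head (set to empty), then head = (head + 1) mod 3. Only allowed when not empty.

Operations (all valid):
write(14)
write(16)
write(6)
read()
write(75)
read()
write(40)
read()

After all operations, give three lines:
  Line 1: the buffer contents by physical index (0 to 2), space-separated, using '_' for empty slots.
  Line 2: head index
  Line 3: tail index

write(14): buf=[14 _ _], head=0, tail=1, size=1
write(16): buf=[14 16 _], head=0, tail=2, size=2
write(6): buf=[14 16 6], head=0, tail=0, size=3
read(): buf=[_ 16 6], head=1, tail=0, size=2
write(75): buf=[75 16 6], head=1, tail=1, size=3
read(): buf=[75 _ 6], head=2, tail=1, size=2
write(40): buf=[75 40 6], head=2, tail=2, size=3
read(): buf=[75 40 _], head=0, tail=2, size=2

Answer: 75 40 _
0
2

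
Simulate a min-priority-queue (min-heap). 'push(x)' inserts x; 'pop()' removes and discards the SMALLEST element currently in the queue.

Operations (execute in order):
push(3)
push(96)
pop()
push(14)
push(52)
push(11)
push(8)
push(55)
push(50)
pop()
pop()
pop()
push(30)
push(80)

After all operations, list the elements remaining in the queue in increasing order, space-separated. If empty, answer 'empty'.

push(3): heap contents = [3]
push(96): heap contents = [3, 96]
pop() → 3: heap contents = [96]
push(14): heap contents = [14, 96]
push(52): heap contents = [14, 52, 96]
push(11): heap contents = [11, 14, 52, 96]
push(8): heap contents = [8, 11, 14, 52, 96]
push(55): heap contents = [8, 11, 14, 52, 55, 96]
push(50): heap contents = [8, 11, 14, 50, 52, 55, 96]
pop() → 8: heap contents = [11, 14, 50, 52, 55, 96]
pop() → 11: heap contents = [14, 50, 52, 55, 96]
pop() → 14: heap contents = [50, 52, 55, 96]
push(30): heap contents = [30, 50, 52, 55, 96]
push(80): heap contents = [30, 50, 52, 55, 80, 96]

Answer: 30 50 52 55 80 96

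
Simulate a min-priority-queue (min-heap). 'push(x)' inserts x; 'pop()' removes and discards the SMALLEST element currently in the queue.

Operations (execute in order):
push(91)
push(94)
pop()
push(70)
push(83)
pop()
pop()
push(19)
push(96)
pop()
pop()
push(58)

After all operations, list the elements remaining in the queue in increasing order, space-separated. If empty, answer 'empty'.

push(91): heap contents = [91]
push(94): heap contents = [91, 94]
pop() → 91: heap contents = [94]
push(70): heap contents = [70, 94]
push(83): heap contents = [70, 83, 94]
pop() → 70: heap contents = [83, 94]
pop() → 83: heap contents = [94]
push(19): heap contents = [19, 94]
push(96): heap contents = [19, 94, 96]
pop() → 19: heap contents = [94, 96]
pop() → 94: heap contents = [96]
push(58): heap contents = [58, 96]

Answer: 58 96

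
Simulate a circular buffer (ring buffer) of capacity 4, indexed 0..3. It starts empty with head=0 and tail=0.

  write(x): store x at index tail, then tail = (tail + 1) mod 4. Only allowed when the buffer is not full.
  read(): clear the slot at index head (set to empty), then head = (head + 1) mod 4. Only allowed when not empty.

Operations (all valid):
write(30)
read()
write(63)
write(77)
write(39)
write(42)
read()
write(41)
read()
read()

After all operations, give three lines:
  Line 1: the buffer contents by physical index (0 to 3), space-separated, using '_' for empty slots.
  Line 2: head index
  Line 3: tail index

write(30): buf=[30 _ _ _], head=0, tail=1, size=1
read(): buf=[_ _ _ _], head=1, tail=1, size=0
write(63): buf=[_ 63 _ _], head=1, tail=2, size=1
write(77): buf=[_ 63 77 _], head=1, tail=3, size=2
write(39): buf=[_ 63 77 39], head=1, tail=0, size=3
write(42): buf=[42 63 77 39], head=1, tail=1, size=4
read(): buf=[42 _ 77 39], head=2, tail=1, size=3
write(41): buf=[42 41 77 39], head=2, tail=2, size=4
read(): buf=[42 41 _ 39], head=3, tail=2, size=3
read(): buf=[42 41 _ _], head=0, tail=2, size=2

Answer: 42 41 _ _
0
2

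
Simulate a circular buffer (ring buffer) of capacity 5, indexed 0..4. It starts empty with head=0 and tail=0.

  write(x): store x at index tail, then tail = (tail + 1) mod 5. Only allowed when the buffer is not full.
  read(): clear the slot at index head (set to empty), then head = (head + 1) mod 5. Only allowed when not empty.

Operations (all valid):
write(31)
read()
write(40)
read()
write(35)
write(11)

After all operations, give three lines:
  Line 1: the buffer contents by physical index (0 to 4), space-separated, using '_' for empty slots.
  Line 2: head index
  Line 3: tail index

write(31): buf=[31 _ _ _ _], head=0, tail=1, size=1
read(): buf=[_ _ _ _ _], head=1, tail=1, size=0
write(40): buf=[_ 40 _ _ _], head=1, tail=2, size=1
read(): buf=[_ _ _ _ _], head=2, tail=2, size=0
write(35): buf=[_ _ 35 _ _], head=2, tail=3, size=1
write(11): buf=[_ _ 35 11 _], head=2, tail=4, size=2

Answer: _ _ 35 11 _
2
4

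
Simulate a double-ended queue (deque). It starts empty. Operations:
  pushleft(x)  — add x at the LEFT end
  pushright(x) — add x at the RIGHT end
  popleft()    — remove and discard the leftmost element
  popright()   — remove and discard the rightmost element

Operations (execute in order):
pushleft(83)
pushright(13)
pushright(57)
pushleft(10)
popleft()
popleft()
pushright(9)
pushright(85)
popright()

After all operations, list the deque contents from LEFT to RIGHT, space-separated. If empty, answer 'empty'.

pushleft(83): [83]
pushright(13): [83, 13]
pushright(57): [83, 13, 57]
pushleft(10): [10, 83, 13, 57]
popleft(): [83, 13, 57]
popleft(): [13, 57]
pushright(9): [13, 57, 9]
pushright(85): [13, 57, 9, 85]
popright(): [13, 57, 9]

Answer: 13 57 9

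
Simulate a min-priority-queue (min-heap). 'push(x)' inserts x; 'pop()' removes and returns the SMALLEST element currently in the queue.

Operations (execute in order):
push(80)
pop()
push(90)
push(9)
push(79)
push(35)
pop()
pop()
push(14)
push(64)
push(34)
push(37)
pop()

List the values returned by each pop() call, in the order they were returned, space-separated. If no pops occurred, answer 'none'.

push(80): heap contents = [80]
pop() → 80: heap contents = []
push(90): heap contents = [90]
push(9): heap contents = [9, 90]
push(79): heap contents = [9, 79, 90]
push(35): heap contents = [9, 35, 79, 90]
pop() → 9: heap contents = [35, 79, 90]
pop() → 35: heap contents = [79, 90]
push(14): heap contents = [14, 79, 90]
push(64): heap contents = [14, 64, 79, 90]
push(34): heap contents = [14, 34, 64, 79, 90]
push(37): heap contents = [14, 34, 37, 64, 79, 90]
pop() → 14: heap contents = [34, 37, 64, 79, 90]

Answer: 80 9 35 14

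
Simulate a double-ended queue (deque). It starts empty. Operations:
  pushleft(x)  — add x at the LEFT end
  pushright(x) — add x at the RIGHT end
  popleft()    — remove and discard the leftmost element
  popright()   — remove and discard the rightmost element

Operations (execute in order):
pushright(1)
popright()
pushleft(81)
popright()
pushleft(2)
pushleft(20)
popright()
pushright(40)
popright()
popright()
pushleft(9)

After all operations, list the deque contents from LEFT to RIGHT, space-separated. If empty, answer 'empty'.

Answer: 9

Derivation:
pushright(1): [1]
popright(): []
pushleft(81): [81]
popright(): []
pushleft(2): [2]
pushleft(20): [20, 2]
popright(): [20]
pushright(40): [20, 40]
popright(): [20]
popright(): []
pushleft(9): [9]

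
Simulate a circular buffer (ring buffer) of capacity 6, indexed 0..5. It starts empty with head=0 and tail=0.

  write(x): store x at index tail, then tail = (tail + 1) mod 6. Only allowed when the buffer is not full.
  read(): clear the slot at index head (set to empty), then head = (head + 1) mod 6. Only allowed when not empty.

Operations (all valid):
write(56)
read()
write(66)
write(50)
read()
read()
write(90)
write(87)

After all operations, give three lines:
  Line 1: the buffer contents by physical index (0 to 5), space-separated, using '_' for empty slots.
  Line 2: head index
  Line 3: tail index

Answer: _ _ _ 90 87 _
3
5

Derivation:
write(56): buf=[56 _ _ _ _ _], head=0, tail=1, size=1
read(): buf=[_ _ _ _ _ _], head=1, tail=1, size=0
write(66): buf=[_ 66 _ _ _ _], head=1, tail=2, size=1
write(50): buf=[_ 66 50 _ _ _], head=1, tail=3, size=2
read(): buf=[_ _ 50 _ _ _], head=2, tail=3, size=1
read(): buf=[_ _ _ _ _ _], head=3, tail=3, size=0
write(90): buf=[_ _ _ 90 _ _], head=3, tail=4, size=1
write(87): buf=[_ _ _ 90 87 _], head=3, tail=5, size=2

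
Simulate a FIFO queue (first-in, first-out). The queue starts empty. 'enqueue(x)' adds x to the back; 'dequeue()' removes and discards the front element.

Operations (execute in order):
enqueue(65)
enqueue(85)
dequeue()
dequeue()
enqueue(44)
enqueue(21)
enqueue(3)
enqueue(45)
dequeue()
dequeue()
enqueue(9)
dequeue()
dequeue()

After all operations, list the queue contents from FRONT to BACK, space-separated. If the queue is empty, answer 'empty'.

Answer: 9

Derivation:
enqueue(65): [65]
enqueue(85): [65, 85]
dequeue(): [85]
dequeue(): []
enqueue(44): [44]
enqueue(21): [44, 21]
enqueue(3): [44, 21, 3]
enqueue(45): [44, 21, 3, 45]
dequeue(): [21, 3, 45]
dequeue(): [3, 45]
enqueue(9): [3, 45, 9]
dequeue(): [45, 9]
dequeue(): [9]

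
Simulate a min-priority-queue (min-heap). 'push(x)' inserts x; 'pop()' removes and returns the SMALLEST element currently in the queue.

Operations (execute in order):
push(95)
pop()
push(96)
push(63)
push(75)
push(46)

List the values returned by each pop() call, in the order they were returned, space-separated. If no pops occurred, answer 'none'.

Answer: 95

Derivation:
push(95): heap contents = [95]
pop() → 95: heap contents = []
push(96): heap contents = [96]
push(63): heap contents = [63, 96]
push(75): heap contents = [63, 75, 96]
push(46): heap contents = [46, 63, 75, 96]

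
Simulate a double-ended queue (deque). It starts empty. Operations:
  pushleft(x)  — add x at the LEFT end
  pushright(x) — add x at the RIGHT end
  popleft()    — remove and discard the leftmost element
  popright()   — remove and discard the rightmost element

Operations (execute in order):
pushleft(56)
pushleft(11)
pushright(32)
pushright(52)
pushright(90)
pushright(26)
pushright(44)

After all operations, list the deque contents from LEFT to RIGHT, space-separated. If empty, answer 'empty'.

Answer: 11 56 32 52 90 26 44

Derivation:
pushleft(56): [56]
pushleft(11): [11, 56]
pushright(32): [11, 56, 32]
pushright(52): [11, 56, 32, 52]
pushright(90): [11, 56, 32, 52, 90]
pushright(26): [11, 56, 32, 52, 90, 26]
pushright(44): [11, 56, 32, 52, 90, 26, 44]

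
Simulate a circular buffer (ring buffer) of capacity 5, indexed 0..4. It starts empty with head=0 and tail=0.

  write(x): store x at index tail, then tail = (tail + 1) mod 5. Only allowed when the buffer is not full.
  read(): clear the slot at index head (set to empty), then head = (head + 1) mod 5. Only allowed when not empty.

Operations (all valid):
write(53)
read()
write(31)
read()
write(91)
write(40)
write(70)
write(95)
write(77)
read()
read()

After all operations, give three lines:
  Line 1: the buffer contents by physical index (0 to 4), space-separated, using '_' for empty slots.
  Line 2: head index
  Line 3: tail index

write(53): buf=[53 _ _ _ _], head=0, tail=1, size=1
read(): buf=[_ _ _ _ _], head=1, tail=1, size=0
write(31): buf=[_ 31 _ _ _], head=1, tail=2, size=1
read(): buf=[_ _ _ _ _], head=2, tail=2, size=0
write(91): buf=[_ _ 91 _ _], head=2, tail=3, size=1
write(40): buf=[_ _ 91 40 _], head=2, tail=4, size=2
write(70): buf=[_ _ 91 40 70], head=2, tail=0, size=3
write(95): buf=[95 _ 91 40 70], head=2, tail=1, size=4
write(77): buf=[95 77 91 40 70], head=2, tail=2, size=5
read(): buf=[95 77 _ 40 70], head=3, tail=2, size=4
read(): buf=[95 77 _ _ 70], head=4, tail=2, size=3

Answer: 95 77 _ _ 70
4
2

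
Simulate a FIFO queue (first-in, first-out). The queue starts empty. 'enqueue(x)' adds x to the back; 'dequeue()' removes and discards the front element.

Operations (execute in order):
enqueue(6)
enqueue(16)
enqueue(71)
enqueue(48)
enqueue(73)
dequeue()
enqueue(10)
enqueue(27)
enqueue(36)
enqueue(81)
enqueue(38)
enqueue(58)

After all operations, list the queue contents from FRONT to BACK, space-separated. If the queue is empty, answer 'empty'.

enqueue(6): [6]
enqueue(16): [6, 16]
enqueue(71): [6, 16, 71]
enqueue(48): [6, 16, 71, 48]
enqueue(73): [6, 16, 71, 48, 73]
dequeue(): [16, 71, 48, 73]
enqueue(10): [16, 71, 48, 73, 10]
enqueue(27): [16, 71, 48, 73, 10, 27]
enqueue(36): [16, 71, 48, 73, 10, 27, 36]
enqueue(81): [16, 71, 48, 73, 10, 27, 36, 81]
enqueue(38): [16, 71, 48, 73, 10, 27, 36, 81, 38]
enqueue(58): [16, 71, 48, 73, 10, 27, 36, 81, 38, 58]

Answer: 16 71 48 73 10 27 36 81 38 58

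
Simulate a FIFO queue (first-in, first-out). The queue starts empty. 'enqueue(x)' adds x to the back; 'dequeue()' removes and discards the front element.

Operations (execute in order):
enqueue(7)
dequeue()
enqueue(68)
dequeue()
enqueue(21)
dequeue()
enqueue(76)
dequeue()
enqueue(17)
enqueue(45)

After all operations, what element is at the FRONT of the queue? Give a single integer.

Answer: 17

Derivation:
enqueue(7): queue = [7]
dequeue(): queue = []
enqueue(68): queue = [68]
dequeue(): queue = []
enqueue(21): queue = [21]
dequeue(): queue = []
enqueue(76): queue = [76]
dequeue(): queue = []
enqueue(17): queue = [17]
enqueue(45): queue = [17, 45]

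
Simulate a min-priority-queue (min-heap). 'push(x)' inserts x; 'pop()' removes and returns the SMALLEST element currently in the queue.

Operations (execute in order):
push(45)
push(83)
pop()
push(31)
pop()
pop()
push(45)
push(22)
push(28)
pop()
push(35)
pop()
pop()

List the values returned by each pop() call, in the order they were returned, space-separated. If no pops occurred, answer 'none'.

push(45): heap contents = [45]
push(83): heap contents = [45, 83]
pop() → 45: heap contents = [83]
push(31): heap contents = [31, 83]
pop() → 31: heap contents = [83]
pop() → 83: heap contents = []
push(45): heap contents = [45]
push(22): heap contents = [22, 45]
push(28): heap contents = [22, 28, 45]
pop() → 22: heap contents = [28, 45]
push(35): heap contents = [28, 35, 45]
pop() → 28: heap contents = [35, 45]
pop() → 35: heap contents = [45]

Answer: 45 31 83 22 28 35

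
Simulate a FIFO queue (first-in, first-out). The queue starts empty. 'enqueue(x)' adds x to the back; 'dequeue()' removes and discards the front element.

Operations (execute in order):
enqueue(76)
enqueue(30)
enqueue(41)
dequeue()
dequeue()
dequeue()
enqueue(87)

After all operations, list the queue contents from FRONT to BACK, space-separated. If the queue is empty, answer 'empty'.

Answer: 87

Derivation:
enqueue(76): [76]
enqueue(30): [76, 30]
enqueue(41): [76, 30, 41]
dequeue(): [30, 41]
dequeue(): [41]
dequeue(): []
enqueue(87): [87]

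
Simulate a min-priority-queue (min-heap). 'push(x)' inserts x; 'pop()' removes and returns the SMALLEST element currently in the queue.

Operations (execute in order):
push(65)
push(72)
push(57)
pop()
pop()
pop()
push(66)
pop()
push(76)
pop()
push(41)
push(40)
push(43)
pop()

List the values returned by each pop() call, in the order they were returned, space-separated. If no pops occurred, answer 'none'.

push(65): heap contents = [65]
push(72): heap contents = [65, 72]
push(57): heap contents = [57, 65, 72]
pop() → 57: heap contents = [65, 72]
pop() → 65: heap contents = [72]
pop() → 72: heap contents = []
push(66): heap contents = [66]
pop() → 66: heap contents = []
push(76): heap contents = [76]
pop() → 76: heap contents = []
push(41): heap contents = [41]
push(40): heap contents = [40, 41]
push(43): heap contents = [40, 41, 43]
pop() → 40: heap contents = [41, 43]

Answer: 57 65 72 66 76 40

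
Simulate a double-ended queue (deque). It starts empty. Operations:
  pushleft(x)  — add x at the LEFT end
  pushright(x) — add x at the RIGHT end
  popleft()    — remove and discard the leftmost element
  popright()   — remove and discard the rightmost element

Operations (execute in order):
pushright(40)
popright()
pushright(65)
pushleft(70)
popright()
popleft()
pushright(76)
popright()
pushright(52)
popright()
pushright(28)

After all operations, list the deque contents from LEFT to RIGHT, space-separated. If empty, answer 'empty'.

Answer: 28

Derivation:
pushright(40): [40]
popright(): []
pushright(65): [65]
pushleft(70): [70, 65]
popright(): [70]
popleft(): []
pushright(76): [76]
popright(): []
pushright(52): [52]
popright(): []
pushright(28): [28]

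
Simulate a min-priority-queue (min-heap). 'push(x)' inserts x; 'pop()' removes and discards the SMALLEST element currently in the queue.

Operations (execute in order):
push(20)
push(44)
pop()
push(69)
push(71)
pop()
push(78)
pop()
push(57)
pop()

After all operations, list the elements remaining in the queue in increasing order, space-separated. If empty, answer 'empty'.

push(20): heap contents = [20]
push(44): heap contents = [20, 44]
pop() → 20: heap contents = [44]
push(69): heap contents = [44, 69]
push(71): heap contents = [44, 69, 71]
pop() → 44: heap contents = [69, 71]
push(78): heap contents = [69, 71, 78]
pop() → 69: heap contents = [71, 78]
push(57): heap contents = [57, 71, 78]
pop() → 57: heap contents = [71, 78]

Answer: 71 78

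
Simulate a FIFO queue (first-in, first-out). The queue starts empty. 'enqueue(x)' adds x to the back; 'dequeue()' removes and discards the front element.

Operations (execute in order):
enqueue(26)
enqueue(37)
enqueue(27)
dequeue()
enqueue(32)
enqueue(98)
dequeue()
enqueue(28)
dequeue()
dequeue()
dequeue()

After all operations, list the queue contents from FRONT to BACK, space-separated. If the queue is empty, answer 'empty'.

Answer: 28

Derivation:
enqueue(26): [26]
enqueue(37): [26, 37]
enqueue(27): [26, 37, 27]
dequeue(): [37, 27]
enqueue(32): [37, 27, 32]
enqueue(98): [37, 27, 32, 98]
dequeue(): [27, 32, 98]
enqueue(28): [27, 32, 98, 28]
dequeue(): [32, 98, 28]
dequeue(): [98, 28]
dequeue(): [28]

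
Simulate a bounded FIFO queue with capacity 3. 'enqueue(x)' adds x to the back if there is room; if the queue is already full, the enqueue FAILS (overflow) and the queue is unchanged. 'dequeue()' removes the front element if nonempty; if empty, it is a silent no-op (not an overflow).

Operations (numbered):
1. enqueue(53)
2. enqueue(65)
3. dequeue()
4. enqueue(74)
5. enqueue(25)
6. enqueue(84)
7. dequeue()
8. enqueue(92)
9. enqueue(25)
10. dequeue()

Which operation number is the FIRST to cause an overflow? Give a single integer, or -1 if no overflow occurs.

1. enqueue(53): size=1
2. enqueue(65): size=2
3. dequeue(): size=1
4. enqueue(74): size=2
5. enqueue(25): size=3
6. enqueue(84): size=3=cap → OVERFLOW (fail)
7. dequeue(): size=2
8. enqueue(92): size=3
9. enqueue(25): size=3=cap → OVERFLOW (fail)
10. dequeue(): size=2

Answer: 6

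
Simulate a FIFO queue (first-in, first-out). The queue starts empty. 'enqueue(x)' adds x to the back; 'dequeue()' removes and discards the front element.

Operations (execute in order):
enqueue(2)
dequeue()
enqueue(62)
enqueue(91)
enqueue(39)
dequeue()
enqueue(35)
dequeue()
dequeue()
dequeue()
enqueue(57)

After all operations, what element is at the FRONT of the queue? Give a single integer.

enqueue(2): queue = [2]
dequeue(): queue = []
enqueue(62): queue = [62]
enqueue(91): queue = [62, 91]
enqueue(39): queue = [62, 91, 39]
dequeue(): queue = [91, 39]
enqueue(35): queue = [91, 39, 35]
dequeue(): queue = [39, 35]
dequeue(): queue = [35]
dequeue(): queue = []
enqueue(57): queue = [57]

Answer: 57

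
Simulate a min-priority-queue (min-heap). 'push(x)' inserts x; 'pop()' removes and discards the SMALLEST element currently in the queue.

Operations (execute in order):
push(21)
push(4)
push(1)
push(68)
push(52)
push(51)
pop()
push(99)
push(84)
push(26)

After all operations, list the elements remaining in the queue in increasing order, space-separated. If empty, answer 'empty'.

push(21): heap contents = [21]
push(4): heap contents = [4, 21]
push(1): heap contents = [1, 4, 21]
push(68): heap contents = [1, 4, 21, 68]
push(52): heap contents = [1, 4, 21, 52, 68]
push(51): heap contents = [1, 4, 21, 51, 52, 68]
pop() → 1: heap contents = [4, 21, 51, 52, 68]
push(99): heap contents = [4, 21, 51, 52, 68, 99]
push(84): heap contents = [4, 21, 51, 52, 68, 84, 99]
push(26): heap contents = [4, 21, 26, 51, 52, 68, 84, 99]

Answer: 4 21 26 51 52 68 84 99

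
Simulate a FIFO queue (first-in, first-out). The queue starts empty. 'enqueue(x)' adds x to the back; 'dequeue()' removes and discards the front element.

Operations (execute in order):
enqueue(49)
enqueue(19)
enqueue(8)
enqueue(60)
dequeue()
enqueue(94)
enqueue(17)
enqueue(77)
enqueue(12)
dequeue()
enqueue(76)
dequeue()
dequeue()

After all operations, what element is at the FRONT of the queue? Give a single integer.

Answer: 94

Derivation:
enqueue(49): queue = [49]
enqueue(19): queue = [49, 19]
enqueue(8): queue = [49, 19, 8]
enqueue(60): queue = [49, 19, 8, 60]
dequeue(): queue = [19, 8, 60]
enqueue(94): queue = [19, 8, 60, 94]
enqueue(17): queue = [19, 8, 60, 94, 17]
enqueue(77): queue = [19, 8, 60, 94, 17, 77]
enqueue(12): queue = [19, 8, 60, 94, 17, 77, 12]
dequeue(): queue = [8, 60, 94, 17, 77, 12]
enqueue(76): queue = [8, 60, 94, 17, 77, 12, 76]
dequeue(): queue = [60, 94, 17, 77, 12, 76]
dequeue(): queue = [94, 17, 77, 12, 76]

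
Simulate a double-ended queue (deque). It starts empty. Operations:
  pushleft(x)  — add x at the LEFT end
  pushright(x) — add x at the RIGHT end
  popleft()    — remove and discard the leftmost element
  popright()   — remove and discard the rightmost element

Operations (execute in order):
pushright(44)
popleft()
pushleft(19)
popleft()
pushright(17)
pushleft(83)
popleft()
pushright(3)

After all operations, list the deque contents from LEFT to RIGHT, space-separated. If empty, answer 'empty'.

Answer: 17 3

Derivation:
pushright(44): [44]
popleft(): []
pushleft(19): [19]
popleft(): []
pushright(17): [17]
pushleft(83): [83, 17]
popleft(): [17]
pushright(3): [17, 3]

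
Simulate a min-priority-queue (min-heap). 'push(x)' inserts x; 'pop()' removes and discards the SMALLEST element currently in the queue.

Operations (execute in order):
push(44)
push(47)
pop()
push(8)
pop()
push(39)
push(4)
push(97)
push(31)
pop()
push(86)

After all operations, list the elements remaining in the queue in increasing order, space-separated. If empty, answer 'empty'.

Answer: 31 39 47 86 97

Derivation:
push(44): heap contents = [44]
push(47): heap contents = [44, 47]
pop() → 44: heap contents = [47]
push(8): heap contents = [8, 47]
pop() → 8: heap contents = [47]
push(39): heap contents = [39, 47]
push(4): heap contents = [4, 39, 47]
push(97): heap contents = [4, 39, 47, 97]
push(31): heap contents = [4, 31, 39, 47, 97]
pop() → 4: heap contents = [31, 39, 47, 97]
push(86): heap contents = [31, 39, 47, 86, 97]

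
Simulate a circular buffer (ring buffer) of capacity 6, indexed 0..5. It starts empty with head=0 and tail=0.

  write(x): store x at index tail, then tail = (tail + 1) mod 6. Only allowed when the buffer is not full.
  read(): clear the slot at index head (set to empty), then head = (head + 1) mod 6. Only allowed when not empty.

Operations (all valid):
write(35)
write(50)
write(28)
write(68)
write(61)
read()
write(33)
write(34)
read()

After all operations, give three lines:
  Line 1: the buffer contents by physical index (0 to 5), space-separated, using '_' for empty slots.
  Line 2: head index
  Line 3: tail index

write(35): buf=[35 _ _ _ _ _], head=0, tail=1, size=1
write(50): buf=[35 50 _ _ _ _], head=0, tail=2, size=2
write(28): buf=[35 50 28 _ _ _], head=0, tail=3, size=3
write(68): buf=[35 50 28 68 _ _], head=0, tail=4, size=4
write(61): buf=[35 50 28 68 61 _], head=0, tail=5, size=5
read(): buf=[_ 50 28 68 61 _], head=1, tail=5, size=4
write(33): buf=[_ 50 28 68 61 33], head=1, tail=0, size=5
write(34): buf=[34 50 28 68 61 33], head=1, tail=1, size=6
read(): buf=[34 _ 28 68 61 33], head=2, tail=1, size=5

Answer: 34 _ 28 68 61 33
2
1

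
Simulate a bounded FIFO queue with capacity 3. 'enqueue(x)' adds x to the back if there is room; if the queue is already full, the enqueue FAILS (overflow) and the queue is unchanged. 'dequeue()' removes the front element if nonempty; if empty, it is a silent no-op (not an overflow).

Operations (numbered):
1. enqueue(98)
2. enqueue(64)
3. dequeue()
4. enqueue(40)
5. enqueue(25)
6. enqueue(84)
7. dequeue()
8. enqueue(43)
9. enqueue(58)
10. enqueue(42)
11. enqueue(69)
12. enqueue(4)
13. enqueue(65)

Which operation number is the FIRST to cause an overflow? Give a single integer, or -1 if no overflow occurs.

Answer: 6

Derivation:
1. enqueue(98): size=1
2. enqueue(64): size=2
3. dequeue(): size=1
4. enqueue(40): size=2
5. enqueue(25): size=3
6. enqueue(84): size=3=cap → OVERFLOW (fail)
7. dequeue(): size=2
8. enqueue(43): size=3
9. enqueue(58): size=3=cap → OVERFLOW (fail)
10. enqueue(42): size=3=cap → OVERFLOW (fail)
11. enqueue(69): size=3=cap → OVERFLOW (fail)
12. enqueue(4): size=3=cap → OVERFLOW (fail)
13. enqueue(65): size=3=cap → OVERFLOW (fail)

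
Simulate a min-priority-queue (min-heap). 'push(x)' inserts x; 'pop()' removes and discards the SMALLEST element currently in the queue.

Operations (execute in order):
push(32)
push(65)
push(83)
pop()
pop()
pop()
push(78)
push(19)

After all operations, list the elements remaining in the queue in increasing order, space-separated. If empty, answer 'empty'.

Answer: 19 78

Derivation:
push(32): heap contents = [32]
push(65): heap contents = [32, 65]
push(83): heap contents = [32, 65, 83]
pop() → 32: heap contents = [65, 83]
pop() → 65: heap contents = [83]
pop() → 83: heap contents = []
push(78): heap contents = [78]
push(19): heap contents = [19, 78]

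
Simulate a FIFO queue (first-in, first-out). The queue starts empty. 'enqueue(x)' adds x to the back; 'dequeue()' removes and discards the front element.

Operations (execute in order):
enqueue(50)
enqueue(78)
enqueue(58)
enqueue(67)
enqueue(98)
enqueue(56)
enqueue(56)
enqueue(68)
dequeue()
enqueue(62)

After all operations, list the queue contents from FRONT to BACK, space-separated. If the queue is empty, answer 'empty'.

enqueue(50): [50]
enqueue(78): [50, 78]
enqueue(58): [50, 78, 58]
enqueue(67): [50, 78, 58, 67]
enqueue(98): [50, 78, 58, 67, 98]
enqueue(56): [50, 78, 58, 67, 98, 56]
enqueue(56): [50, 78, 58, 67, 98, 56, 56]
enqueue(68): [50, 78, 58, 67, 98, 56, 56, 68]
dequeue(): [78, 58, 67, 98, 56, 56, 68]
enqueue(62): [78, 58, 67, 98, 56, 56, 68, 62]

Answer: 78 58 67 98 56 56 68 62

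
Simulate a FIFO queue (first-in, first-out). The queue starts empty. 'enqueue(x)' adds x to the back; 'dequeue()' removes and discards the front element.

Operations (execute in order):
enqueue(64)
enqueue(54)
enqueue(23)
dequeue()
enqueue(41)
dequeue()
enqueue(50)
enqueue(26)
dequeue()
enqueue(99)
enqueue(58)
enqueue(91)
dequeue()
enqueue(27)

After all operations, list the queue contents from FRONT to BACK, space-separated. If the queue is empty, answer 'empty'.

enqueue(64): [64]
enqueue(54): [64, 54]
enqueue(23): [64, 54, 23]
dequeue(): [54, 23]
enqueue(41): [54, 23, 41]
dequeue(): [23, 41]
enqueue(50): [23, 41, 50]
enqueue(26): [23, 41, 50, 26]
dequeue(): [41, 50, 26]
enqueue(99): [41, 50, 26, 99]
enqueue(58): [41, 50, 26, 99, 58]
enqueue(91): [41, 50, 26, 99, 58, 91]
dequeue(): [50, 26, 99, 58, 91]
enqueue(27): [50, 26, 99, 58, 91, 27]

Answer: 50 26 99 58 91 27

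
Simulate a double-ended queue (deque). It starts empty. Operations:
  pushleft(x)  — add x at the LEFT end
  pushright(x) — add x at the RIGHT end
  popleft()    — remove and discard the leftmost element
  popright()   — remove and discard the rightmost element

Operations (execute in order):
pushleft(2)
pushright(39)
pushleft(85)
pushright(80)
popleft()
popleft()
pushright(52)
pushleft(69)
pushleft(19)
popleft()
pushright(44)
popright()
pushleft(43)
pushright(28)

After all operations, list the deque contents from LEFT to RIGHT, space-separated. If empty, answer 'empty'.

Answer: 43 69 39 80 52 28

Derivation:
pushleft(2): [2]
pushright(39): [2, 39]
pushleft(85): [85, 2, 39]
pushright(80): [85, 2, 39, 80]
popleft(): [2, 39, 80]
popleft(): [39, 80]
pushright(52): [39, 80, 52]
pushleft(69): [69, 39, 80, 52]
pushleft(19): [19, 69, 39, 80, 52]
popleft(): [69, 39, 80, 52]
pushright(44): [69, 39, 80, 52, 44]
popright(): [69, 39, 80, 52]
pushleft(43): [43, 69, 39, 80, 52]
pushright(28): [43, 69, 39, 80, 52, 28]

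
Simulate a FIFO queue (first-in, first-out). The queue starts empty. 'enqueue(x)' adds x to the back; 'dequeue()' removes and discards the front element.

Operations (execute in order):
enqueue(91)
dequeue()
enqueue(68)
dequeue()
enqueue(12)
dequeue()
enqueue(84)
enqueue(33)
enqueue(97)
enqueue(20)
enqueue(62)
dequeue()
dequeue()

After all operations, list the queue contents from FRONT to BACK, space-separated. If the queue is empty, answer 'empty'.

enqueue(91): [91]
dequeue(): []
enqueue(68): [68]
dequeue(): []
enqueue(12): [12]
dequeue(): []
enqueue(84): [84]
enqueue(33): [84, 33]
enqueue(97): [84, 33, 97]
enqueue(20): [84, 33, 97, 20]
enqueue(62): [84, 33, 97, 20, 62]
dequeue(): [33, 97, 20, 62]
dequeue(): [97, 20, 62]

Answer: 97 20 62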